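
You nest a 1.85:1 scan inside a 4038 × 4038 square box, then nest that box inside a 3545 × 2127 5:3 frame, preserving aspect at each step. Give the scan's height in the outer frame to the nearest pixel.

1150 px

First fit — 1.85:1 into 4038×4038 spans the width: 4038.00 × 2182.70.
Second fit — the square canvas into 3545×2127 spans the height: 2127.00 × 2127.00 (×0.5267 from 4038×4038).
The scan scales with it: height 2182.70 × 0.5267 ≈ 1149.73.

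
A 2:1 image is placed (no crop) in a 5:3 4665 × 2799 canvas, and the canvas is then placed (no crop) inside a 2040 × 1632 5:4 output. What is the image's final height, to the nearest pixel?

Inside the 4665×2799 canvas the image is width-limited at 4665.00 × 2332.50.
5:3 in 2040×1632: fills the width, so the intermediate becomes 2040.00 × 1224.00 — a scale of ×0.4373.
So the image's height is 2332.50 × 0.4373 ≈ 1020.00.

1020 px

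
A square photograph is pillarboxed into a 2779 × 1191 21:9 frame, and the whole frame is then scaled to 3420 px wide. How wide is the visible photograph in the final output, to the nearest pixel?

Fitted into 2779×1191, the photograph spans the height; its width is 1191 × 1/1 ≈ 1191.00 px.
Scaling 2779 → 3420 is ×1.2307, so the width becomes 1191.00 × 1.2307 ≈ 1465.71 px.

1466 px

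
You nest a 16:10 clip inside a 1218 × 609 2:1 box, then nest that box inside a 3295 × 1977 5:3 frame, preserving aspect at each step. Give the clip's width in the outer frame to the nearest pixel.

First fit — 16:10 into 1218×609 spans the height: 974.40 × 609.00.
2:1 in 3295×1977: fills the width, so the intermediate becomes 3295.00 × 1647.50 — a scale of ×2.7053.
Applying the same ×2.7053: 974.40 → 2636.00.

2636 px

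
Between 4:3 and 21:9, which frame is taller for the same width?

4:3 = 1.333 and 21:9 = 2.333; 2.333 > 1.333. The smaller width-to-height ratio is the taller frame.

4:3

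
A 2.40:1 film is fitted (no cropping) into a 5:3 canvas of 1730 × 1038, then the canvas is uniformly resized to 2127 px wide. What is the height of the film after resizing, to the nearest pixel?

886 px

At 1730×1038 the film is width-limited, so height = 1730 / 2.400 ≈ 720.83 px.
The frame scales by 2127/1730 = 1.2295; 720.83 × 1.2295 ≈ 886.25 px.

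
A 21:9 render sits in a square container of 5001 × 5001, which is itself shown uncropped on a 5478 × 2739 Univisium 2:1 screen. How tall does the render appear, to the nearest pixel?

1174 px

First fit — 21:9 into 5001×5001 spans the width: 5001.00 × 2143.29.
square in 5478×2739: fills the height, so the intermediate becomes 2739.00 × 2739.00 — a scale of ×0.5477.
Applying the same ×0.5477: 2143.29 → 1173.86.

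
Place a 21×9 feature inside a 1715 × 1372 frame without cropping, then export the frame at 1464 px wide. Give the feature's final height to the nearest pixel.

627 px

Fitted into 1715×1372, the feature spans the width; its height is 1715 × 9/21 ≈ 735.00 px.
Resizing to 1464 px wide multiplies everything by 0.8536: 735.00 → 627.43 px.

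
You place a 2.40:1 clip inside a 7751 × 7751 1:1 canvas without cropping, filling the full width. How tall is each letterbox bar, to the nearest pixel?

That makes the image 3229.58 px tall (7751 / 2.400).
Leftover height: 7751 − 3229.58 = 4521.42 px → 2260.71 each side.

2261 px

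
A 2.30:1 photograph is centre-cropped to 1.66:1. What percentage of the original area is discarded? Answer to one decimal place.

27.8%

The height stays; only width is cut (since 1.66:1 is narrower than 2.30:1).
Fraction kept = (1.660)/(2.300) ≈ 72.17%, so 27.83% is lost.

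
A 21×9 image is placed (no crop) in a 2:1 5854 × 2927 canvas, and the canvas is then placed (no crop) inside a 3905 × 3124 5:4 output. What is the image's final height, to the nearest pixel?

1674 px

21×9 in 5854×2927: fills the width, so the image is 5854.00 × 2508.86.
2:1 in 3905×3124: fills the width, so the intermediate becomes 3905.00 × 1952.50 — a scale of ×0.6671.
The image scales with it: height 2508.86 × 0.6671 ≈ 1673.57.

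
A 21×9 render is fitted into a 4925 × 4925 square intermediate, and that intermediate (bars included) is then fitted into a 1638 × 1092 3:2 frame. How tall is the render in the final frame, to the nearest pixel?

21×9 in 4925×4925: fills the width, so the render is 4925.00 × 2110.71.
The square canvas is height-limited in 1638×1092, giving 1092.00 × 1092.00; scale factor 0.2217.
So the render's height is 2110.71 × 0.2217 ≈ 468.00.

468 px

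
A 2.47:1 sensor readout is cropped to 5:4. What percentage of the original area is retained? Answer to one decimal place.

The height stays; only width is cut (since 5:4 is narrower than 2.47:1).
(1.250)/(2.470) ≈ 0.506 of the area survives.

50.6%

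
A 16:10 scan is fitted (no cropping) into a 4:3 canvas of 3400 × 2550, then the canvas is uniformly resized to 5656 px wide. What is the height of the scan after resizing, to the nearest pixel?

3535 px

Fitted into 3400×2550, the scan spans the width; its height is 3400 × 10/16 ≈ 2125.00 px.
The frame scales by 5656/3400 = 1.6635; 2125.00 × 1.6635 ≈ 3535.00 px.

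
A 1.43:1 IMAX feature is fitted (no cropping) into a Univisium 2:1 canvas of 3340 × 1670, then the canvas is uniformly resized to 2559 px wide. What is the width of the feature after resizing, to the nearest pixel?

In the 3340×1670 frame the feature fills the height: width = 1670 × 1.430 ≈ 2388.10 px.
Resizing to 2559 px wide multiplies everything by 0.7662: 2388.10 → 1829.68 px.

1830 px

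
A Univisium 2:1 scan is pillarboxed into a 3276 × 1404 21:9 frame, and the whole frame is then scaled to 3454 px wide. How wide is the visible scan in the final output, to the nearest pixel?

At 3276×1404 the scan is height-limited, so width = 1404 × 2/1 ≈ 2808.00 px.
Scaling 3276 → 3454 is ×1.0543, so the width becomes 2808.00 × 1.0543 ≈ 2960.57 px.

2961 px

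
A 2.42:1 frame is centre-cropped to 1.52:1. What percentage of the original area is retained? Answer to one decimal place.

62.8%

Going from 2.42:1 to 1.52:1 means cutting width while keeping height.
(1.520)/(2.420) ≈ 0.628 of the area survives.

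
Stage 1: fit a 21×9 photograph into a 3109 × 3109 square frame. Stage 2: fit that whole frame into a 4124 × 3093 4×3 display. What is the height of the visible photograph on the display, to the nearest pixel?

1326 px

First fit — 21×9 into 3109×3109 spans the width: 3109.00 × 1332.43.
The square canvas is height-limited in 4124×3093, giving 3093.00 × 3093.00; scale factor 0.9949.
Applying the same ×0.9949: 1332.43 → 1325.57.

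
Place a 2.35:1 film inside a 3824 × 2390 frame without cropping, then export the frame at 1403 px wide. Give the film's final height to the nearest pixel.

597 px

Fitted into 3824×2390, the film spans the width; its height is 3824 / 2.350 ≈ 1627.23 px.
Scaling 3824 → 1403 is ×0.3669, so the height becomes 1627.23 × 0.3669 ≈ 597.02 px.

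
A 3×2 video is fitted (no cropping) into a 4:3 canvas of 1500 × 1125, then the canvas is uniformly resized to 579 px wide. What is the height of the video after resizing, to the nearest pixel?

386 px

Fitted into 1500×1125, the video spans the width; its height is 1500 × 2/3 ≈ 1000.00 px.
Scaling 1500 → 579 is ×0.3860, so the height becomes 1000.00 × 0.3860 ≈ 386.00 px.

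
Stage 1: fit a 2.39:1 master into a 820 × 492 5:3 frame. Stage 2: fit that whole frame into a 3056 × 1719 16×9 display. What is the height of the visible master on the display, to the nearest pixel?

1199 px

First fit — 2.39:1 into 820×492 spans the width: 820.00 × 343.10.
5:3 in 3056×1719: fills the height, so the intermediate becomes 2865.00 × 1719.00 — a scale of ×3.4939.
The master scales with it: height 343.10 × 3.4939 ≈ 1198.74.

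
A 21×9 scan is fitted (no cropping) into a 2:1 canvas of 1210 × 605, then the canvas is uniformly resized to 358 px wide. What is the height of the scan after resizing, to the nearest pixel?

In the 1210×605 frame the scan fills the width: height = 1210 × 9/21 ≈ 518.57 px.
Resizing to 358 px wide multiplies everything by 0.2959: 518.57 → 153.43 px.

153 px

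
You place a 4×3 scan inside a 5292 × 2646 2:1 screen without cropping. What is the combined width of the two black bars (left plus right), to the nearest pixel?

1764 px

4×3 is narrower than 2:1, so it spans the full height.
That makes the image 3528.00 px wide (2646 × 4/3).
5292 − 3528.00 = 1764.00 px of bars.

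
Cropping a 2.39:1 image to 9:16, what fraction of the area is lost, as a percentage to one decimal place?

The height stays; only width is cut (since 9:16 is narrower than 2.39:1).
Fraction kept = (0.562)/(2.390) ≈ 23.54%, so 76.46% is lost.

76.5%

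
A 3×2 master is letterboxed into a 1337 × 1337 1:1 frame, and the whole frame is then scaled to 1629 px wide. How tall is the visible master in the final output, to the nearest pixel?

1086 px

Fitted into 1337×1337, the master spans the width; its height is 1337 × 2/3 ≈ 891.33 px.
Resizing to 1629 px wide multiplies everything by 1.2184: 891.33 → 1086.00 px.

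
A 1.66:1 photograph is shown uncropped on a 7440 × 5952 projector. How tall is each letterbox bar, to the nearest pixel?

1.66:1 (1.660) > 5:4 (1.250), so the photograph fills the width.
Content height = 7440 / 1.660 ≈ 4481.93 px.
Leftover height: 5952 − 4481.93 = 1470.07 px → 735.04 each side.

735 px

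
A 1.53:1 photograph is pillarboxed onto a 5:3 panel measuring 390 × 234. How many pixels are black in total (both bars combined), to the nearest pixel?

7483 pixels

1.53:1 (1.530) < 5:3 (1.667), so the photograph fills the height.
The photograph is 234 × 1.530 ≈ 358.0200 px wide.
Black = 390 − 358.0200 = 31.9800 px.
Across the 234-px span: 31.9800 × 234 ≈ 7483 px.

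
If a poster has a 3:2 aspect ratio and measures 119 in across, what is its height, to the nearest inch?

At 3:2, 119 × 2/3 ≈ 79.33.

79 in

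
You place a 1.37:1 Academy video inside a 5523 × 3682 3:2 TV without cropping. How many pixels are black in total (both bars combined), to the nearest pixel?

1762426 pixels

1.37:1 Academy (1.370) < 3:2 (1.500), so the video fills the height.
The video is 3682 × 1.370 ≈ 5044.3400 px wide.
5523 − 5044.3400 = 478.6600 px of bars.
Across the 3682-px span: 478.6600 × 3682 ≈ 1762426 px.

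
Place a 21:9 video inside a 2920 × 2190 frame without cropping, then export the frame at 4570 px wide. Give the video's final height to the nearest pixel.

In the 2920×2190 frame the video fills the width: height = 2920 × 9/21 ≈ 1251.43 px.
The frame scales by 4570/2920 = 1.5651; 1251.43 × 1.5651 ≈ 1958.57 px.

1959 px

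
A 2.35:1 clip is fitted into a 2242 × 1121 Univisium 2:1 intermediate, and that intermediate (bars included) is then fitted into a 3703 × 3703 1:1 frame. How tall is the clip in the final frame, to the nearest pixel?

1576 px

First fit — 2.35:1 into 2242×1121 spans the width: 2242.00 × 954.04.
The Univisium 2:1 canvas is width-limited in 3703×3703, giving 3703.00 × 1851.50; scale factor 1.6517.
The clip scales with it: height 954.04 × 1.6517 ≈ 1575.74.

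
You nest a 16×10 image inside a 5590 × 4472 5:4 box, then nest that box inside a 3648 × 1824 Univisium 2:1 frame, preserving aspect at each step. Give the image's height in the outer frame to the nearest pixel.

1425 px

Inside the 5590×4472 canvas the image is width-limited at 5590.00 × 3493.75.
5:4 in 3648×1824: fills the height, so the intermediate becomes 2280.00 × 1824.00 — a scale of ×0.4079.
Applying the same ×0.4079: 3493.75 → 1425.00.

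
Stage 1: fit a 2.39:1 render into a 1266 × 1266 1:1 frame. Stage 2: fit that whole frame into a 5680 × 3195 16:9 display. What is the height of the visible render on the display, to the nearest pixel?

Inside the 1266×1266 canvas the render is width-limited at 1266.00 × 529.71.
Second fit — the 1:1 canvas into 5680×3195 spans the height: 3195.00 × 3195.00 (×2.5237 from 1266×1266).
Applying the same ×2.5237: 529.71 → 1336.82.

1337 px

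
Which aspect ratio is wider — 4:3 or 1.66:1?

1.66:1

4:3 = 1.333 and 1.66; 1.66 > 1.333.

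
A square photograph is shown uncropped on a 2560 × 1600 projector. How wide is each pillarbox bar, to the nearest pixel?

480 px

Since 1.000 < 1.600, the photograph is height-limited.
The photograph is 1600 × 1/1 ≈ 1600.00 px wide.
2560 − 1600.00 = 960.00 px of bars (480.00 each).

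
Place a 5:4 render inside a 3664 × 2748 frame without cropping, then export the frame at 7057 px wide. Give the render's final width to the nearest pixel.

At 3664×2748 the render is height-limited, so width = 2748 × 5/4 ≈ 3435.00 px.
The frame scales by 7057/3664 = 1.9260; 3435.00 × 1.9260 ≈ 6615.94 px.

6616 px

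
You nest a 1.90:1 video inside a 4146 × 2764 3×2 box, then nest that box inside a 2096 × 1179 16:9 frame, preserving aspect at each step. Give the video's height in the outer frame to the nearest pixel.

931 px

Inside the 4146×2764 canvas the video is width-limited at 4146.00 × 2182.11.
The 3×2 canvas is height-limited in 2096×1179, giving 1768.50 × 1179.00; scale factor 0.4266.
Applying the same ×0.4266: 2182.11 → 930.79.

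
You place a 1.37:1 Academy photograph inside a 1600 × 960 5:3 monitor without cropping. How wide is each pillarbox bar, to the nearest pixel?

142 px

1.37:1 Academy is narrower than 5:3, so it spans the full height.
Content width = 960 × 1.370 ≈ 1315.20 px.
Leftover width: 1600 − 1315.20 = 284.80 px → 142.40 each side.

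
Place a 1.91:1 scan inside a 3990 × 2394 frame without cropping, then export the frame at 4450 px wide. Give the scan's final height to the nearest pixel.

At 3990×2394 the scan is width-limited, so height = 3990 / 1.910 ≈ 2089.01 px.
Resizing to 4450 px wide multiplies everything by 1.1153: 2089.01 → 2329.84 px.

2330 px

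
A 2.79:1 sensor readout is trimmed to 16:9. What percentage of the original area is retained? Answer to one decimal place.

Going from 2.79:1 to 16:9 means cutting width while keeping height.
Fraction kept = (1.778)/(2.790) ≈ 63.72%.

63.7%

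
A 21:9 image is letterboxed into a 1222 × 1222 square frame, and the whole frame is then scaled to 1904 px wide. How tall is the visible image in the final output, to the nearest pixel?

816 px

Fitted into 1222×1222, the image spans the width; its height is 1222 × 9/21 ≈ 523.71 px.
Scaling 1222 → 1904 is ×1.5581, so the height becomes 523.71 × 1.5581 ≈ 816.00 px.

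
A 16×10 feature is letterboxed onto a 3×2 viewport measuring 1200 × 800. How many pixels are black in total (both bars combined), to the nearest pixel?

60000 pixels

16×10 (1.600) > 3×2 (1.500), so the feature fills the width.
The feature is 1200 × 10/16 ≈ 750.0000 px tall.
Black = 800 − 750.0000 = 50.0000 px.
Across the 1200-px span: 50.0000 × 1200 ≈ 60000 px.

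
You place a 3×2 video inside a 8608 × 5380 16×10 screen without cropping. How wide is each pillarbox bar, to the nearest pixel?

269 px

3×2 (1.500) < 16×10 (1.600), so the video fills the height.
Content width = 5380 × 3/2 ≈ 8070.00 px.
8608 − 8070.00 = 538.00 px of bars (269.00 each).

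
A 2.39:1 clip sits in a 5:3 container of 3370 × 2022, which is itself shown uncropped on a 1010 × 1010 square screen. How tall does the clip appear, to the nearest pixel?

423 px

Inside the 3370×2022 canvas the clip is width-limited at 3370.00 × 1410.04.
5:3 in 1010×1010: fills the width, so the intermediate becomes 1010.00 × 606.00 — a scale of ×0.2997.
Applying the same ×0.2997: 1410.04 → 422.59.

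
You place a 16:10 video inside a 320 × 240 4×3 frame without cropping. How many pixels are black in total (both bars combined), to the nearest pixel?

12800 pixels

Since 1.600 > 1.333, the video is width-limited.
The video is 320 × 10/16 ≈ 200.0000 px tall.
Leftover height: 240 − 200.0000 = 40.0000 px.
Bar area = 40.0000 × 320 ≈ 12800 px.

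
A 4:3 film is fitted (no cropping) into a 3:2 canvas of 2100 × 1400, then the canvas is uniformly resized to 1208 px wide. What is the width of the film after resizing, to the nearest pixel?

1074 px

At 2100×1400 the film is height-limited, so width = 1400 × 4/3 ≈ 1866.67 px.
Scaling 2100 → 1208 is ×0.5752, so the width becomes 1866.67 × 0.5752 ≈ 1073.78 px.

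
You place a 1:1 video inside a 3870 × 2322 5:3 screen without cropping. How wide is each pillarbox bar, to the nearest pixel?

Since 1.000 < 1.667, the video is height-limited.
The video is 2322 × 1/1 ≈ 2322.00 px wide.
Black = 3870 − 2322.00 = 1548.00 px, or 774.00 per bar.

774 px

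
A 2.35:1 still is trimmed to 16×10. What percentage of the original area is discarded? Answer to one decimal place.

The height stays; only width is cut (since 16×10 is narrower than 2.35:1).
(1.600)/(2.350) ≈ 0.681 of the area survives, leaving 31.91% discarded.

31.9%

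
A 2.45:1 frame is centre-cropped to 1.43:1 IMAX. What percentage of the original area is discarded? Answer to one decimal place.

41.6%

The height stays; only width is cut (since 1.43:1 IMAX is narrower than 2.45:1).
Fraction kept = (1.430)/(2.450) ≈ 58.37%, so 41.63% is lost.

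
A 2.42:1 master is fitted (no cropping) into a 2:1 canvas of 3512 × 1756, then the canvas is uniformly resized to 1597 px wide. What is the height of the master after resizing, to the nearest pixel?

At 3512×1756 the master is width-limited, so height = 3512 / 2.420 ≈ 1451.24 px.
Resizing to 1597 px wide multiplies everything by 0.4547: 1451.24 → 659.92 px.

660 px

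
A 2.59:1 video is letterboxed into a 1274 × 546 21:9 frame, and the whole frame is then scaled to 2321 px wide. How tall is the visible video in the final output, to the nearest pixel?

Fitted into 1274×546, the video spans the width; its height is 1274 / 2.590 ≈ 491.89 px.
Resizing to 2321 px wide multiplies everything by 1.8218: 491.89 → 896.14 px.

896 px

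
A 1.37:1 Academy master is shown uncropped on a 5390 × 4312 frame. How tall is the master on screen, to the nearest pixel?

1.37:1 Academy is wider than 5:4, so it spans the full width.
Content height = 5390 / 1.370 ≈ 3934.31 px.

3934 px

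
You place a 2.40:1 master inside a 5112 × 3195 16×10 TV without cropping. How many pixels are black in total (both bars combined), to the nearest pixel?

2.40:1 (2.400) > 16×10 (1.600), so the master fills the width.
Content height = 5112 / 2.400 ≈ 2130.0000 px.
3195 − 2130.0000 = 1065.0000 px of bars.
Across the 5112-px span: 1065.0000 × 5112 ≈ 5444280 px.

5444280 pixels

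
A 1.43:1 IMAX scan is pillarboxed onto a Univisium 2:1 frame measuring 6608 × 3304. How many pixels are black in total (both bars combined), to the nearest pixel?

6222357 pixels

1.43:1 IMAX (1.430) < Univisium 2:1 (2.000), so the scan fills the height.
That makes the image 4724.7200 px wide (3304 × 1.430).
Black = 6608 − 4724.7200 = 1883.2800 px.
Bar area = 1883.2800 × 3304 ≈ 6222357 px.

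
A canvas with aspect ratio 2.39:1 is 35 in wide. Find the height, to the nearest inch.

15 in

Height = 35 / 2.390 = 14.64.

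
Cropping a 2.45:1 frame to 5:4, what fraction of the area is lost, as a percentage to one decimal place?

The height stays; only width is cut (since 5:4 is narrower than 2.45:1).
Fraction kept = (1.250)/(2.450) ≈ 51.02%, so 48.98% is lost.

49.0%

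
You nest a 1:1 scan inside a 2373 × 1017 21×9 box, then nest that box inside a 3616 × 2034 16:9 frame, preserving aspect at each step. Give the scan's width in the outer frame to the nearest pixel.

1:1 in 2373×1017: fills the height, so the scan is 1017.00 × 1017.00.
Second fit — the 21×9 canvas into 3616×2034 spans the width: 3616.00 × 1549.71 (×1.5238 from 2373×1017).
Applying the same ×1.5238: 1017.00 → 1549.71.

1550 px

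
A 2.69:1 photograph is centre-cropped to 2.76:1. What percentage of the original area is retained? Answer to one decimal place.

97.5%

The width stays; only height is cut (since 2.76:1 is wider than 2.69:1).
Area ratio = (2.690)/(2.760) = 97.46% retained.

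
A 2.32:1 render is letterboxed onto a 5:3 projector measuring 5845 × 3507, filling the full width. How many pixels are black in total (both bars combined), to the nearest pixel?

Content height = 5845 / 2.320 ≈ 2519.3966 px.
Leftover height: 3507 − 2519.3966 = 987.6034 px.
That's 987.6034 × 5845 ≈ 5772542 black pixels.

5772542 pixels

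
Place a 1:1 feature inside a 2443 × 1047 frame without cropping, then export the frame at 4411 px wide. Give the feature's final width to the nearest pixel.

1890 px

In the 2443×1047 frame the feature fills the height: width = 1047 × 1/1 ≈ 1047.00 px.
The frame scales by 4411/2443 = 1.8056; 1047.00 × 1.8056 ≈ 1890.43 px.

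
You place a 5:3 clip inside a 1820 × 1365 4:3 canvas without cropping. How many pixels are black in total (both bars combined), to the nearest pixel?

496860 pixels

Since 1.667 > 1.333, the clip is width-limited.
That makes the image 1092.0000 px tall (1820 × 3/5).
Leftover height: 1365 − 1092.0000 = 273.0000 px.
Bar area = 273.0000 × 1820 ≈ 496860 px.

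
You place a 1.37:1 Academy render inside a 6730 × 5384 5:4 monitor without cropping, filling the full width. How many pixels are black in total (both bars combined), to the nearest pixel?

The render is 6730 / 1.370 ≈ 4912.4088 px tall.
Leftover height: 5384 − 4912.4088 = 471.5912 px.
Across the 6730-px span: 471.5912 × 6730 ≈ 3173809 px.

3173809 pixels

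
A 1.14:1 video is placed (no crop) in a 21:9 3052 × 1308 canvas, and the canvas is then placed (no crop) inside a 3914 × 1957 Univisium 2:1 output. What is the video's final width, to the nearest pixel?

1912 px

First fit — 1.14:1 into 3052×1308 spans the height: 1491.12 × 1308.00.
Second fit — the 21:9 canvas into 3914×1957 spans the width: 3914.00 × 1677.43 (×1.2824 from 3052×1308).
So the video's width is 1491.12 × 1.2824 ≈ 1912.27.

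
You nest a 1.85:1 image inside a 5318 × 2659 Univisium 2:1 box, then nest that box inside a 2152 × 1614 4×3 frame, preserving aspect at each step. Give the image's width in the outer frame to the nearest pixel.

1991 px

1.85:1 in 5318×2659: fills the height, so the image is 4919.15 × 2659.00.
Second fit — the Univisium 2:1 canvas into 2152×1614 spans the width: 2152.00 × 1076.00 (×0.4047 from 5318×2659).
The image scales with it: width 4919.15 × 0.4047 ≈ 1990.60.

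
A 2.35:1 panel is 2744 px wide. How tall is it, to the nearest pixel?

1168 px

At 2.35:1, 2744 / 2.350 ≈ 1167.66.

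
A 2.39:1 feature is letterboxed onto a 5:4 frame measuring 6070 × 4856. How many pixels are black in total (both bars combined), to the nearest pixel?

14059644 pixels

Since 2.390 > 1.250, the feature is width-limited.
Content height = 6070 / 2.390 ≈ 2539.7490 px.
Black = 4856 − 2539.7490 = 2316.2510 px.
That's 2316.2510 × 6070 ≈ 14059644 black pixels.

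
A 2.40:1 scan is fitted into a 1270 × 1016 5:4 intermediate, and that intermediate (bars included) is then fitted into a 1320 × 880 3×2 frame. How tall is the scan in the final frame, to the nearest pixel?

458 px

Inside the 1270×1016 canvas the scan is width-limited at 1270.00 × 529.17.
5:4 in 1320×880: fills the height, so the intermediate becomes 1100.00 × 880.00 — a scale of ×0.8661.
So the scan's height is 529.17 × 0.8661 ≈ 458.33.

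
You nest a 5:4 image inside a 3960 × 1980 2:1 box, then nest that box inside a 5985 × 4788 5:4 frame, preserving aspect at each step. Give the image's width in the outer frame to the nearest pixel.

3741 px

First fit — 5:4 into 3960×1980 spans the height: 2475.00 × 1980.00.
Second fit — the 2:1 canvas into 5985×4788 spans the width: 5985.00 × 2992.50 (×1.5114 from 3960×1980).
Applying the same ×1.5114: 2475.00 → 3740.62.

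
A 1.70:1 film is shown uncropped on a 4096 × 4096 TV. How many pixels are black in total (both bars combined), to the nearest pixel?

6908265 pixels

1.70:1 (1.700) > square (1.000), so the film fills the width.
The film is 4096 / 1.700 ≈ 2409.4118 px tall.
Black = 4096 − 2409.4118 = 1686.5882 px.
That's 1686.5882 × 4096 ≈ 6908265 black pixels.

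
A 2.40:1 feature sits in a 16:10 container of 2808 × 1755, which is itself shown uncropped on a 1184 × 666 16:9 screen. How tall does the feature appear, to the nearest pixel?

2.40:1 in 2808×1755: fills the width, so the feature is 2808.00 × 1170.00.
Second fit — the 16:10 canvas into 1184×666 spans the height: 1065.60 × 666.00 (×0.3795 from 2808×1755).
Applying the same ×0.3795: 1170.00 → 444.00.

444 px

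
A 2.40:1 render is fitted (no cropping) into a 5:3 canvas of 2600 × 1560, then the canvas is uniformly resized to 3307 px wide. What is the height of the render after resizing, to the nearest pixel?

1378 px

In the 2600×1560 frame the render fills the width: height = 2600 / 2.400 ≈ 1083.33 px.
Scaling 2600 → 3307 is ×1.2719, so the height becomes 1083.33 × 1.2719 ≈ 1377.92 px.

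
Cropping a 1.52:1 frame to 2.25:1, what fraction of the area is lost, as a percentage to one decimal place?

Going from 1.52:1 to 2.25:1 means cutting height while keeping width.
(1.520)/(2.250) ≈ 0.676 of the area survives, leaving 32.44% discarded.

32.4%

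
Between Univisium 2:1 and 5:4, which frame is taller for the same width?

Univisium 2:1 = 2 and 5:4 = 1.25; 2 > 1.25. The smaller width-to-height ratio is the taller frame.

5:4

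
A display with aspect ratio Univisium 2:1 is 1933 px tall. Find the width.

Width = 1933·2/1 = 3866.

3866 px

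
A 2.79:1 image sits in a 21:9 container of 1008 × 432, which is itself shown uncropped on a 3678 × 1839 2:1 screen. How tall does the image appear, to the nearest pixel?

2.79:1 in 1008×432: fills the width, so the image is 1008.00 × 361.29.
The 21:9 canvas is width-limited in 3678×1839, giving 3678.00 × 1576.29; scale factor 3.6488.
So the image's height is 361.29 × 3.6488 ≈ 1318.28.

1318 px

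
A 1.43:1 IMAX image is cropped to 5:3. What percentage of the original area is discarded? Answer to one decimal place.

5:3 is wider than 1.43:1 IMAX, so the crop keeps the full width and trims the height.
(1.430)/(1.667) ≈ 0.858 of the area survives, leaving 14.20% discarded.

14.2%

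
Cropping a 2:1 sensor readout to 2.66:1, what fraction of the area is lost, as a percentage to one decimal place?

24.8%

Going from 2:1 to 2.66:1 means cutting height while keeping width.
Fraction kept = (2.000)/(2.660) ≈ 75.19%, so 24.81% is lost.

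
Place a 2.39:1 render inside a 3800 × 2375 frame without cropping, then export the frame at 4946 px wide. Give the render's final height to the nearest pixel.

2069 px

In the 3800×2375 frame the render fills the width: height = 3800 / 2.390 ≈ 1589.96 px.
The frame scales by 4946/3800 = 1.3016; 1589.96 × 1.3016 ≈ 2069.46 px.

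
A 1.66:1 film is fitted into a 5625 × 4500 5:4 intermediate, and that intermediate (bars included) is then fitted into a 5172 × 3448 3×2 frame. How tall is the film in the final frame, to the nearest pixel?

First fit — 1.66:1 into 5625×4500 spans the width: 5625.00 × 3388.55.
The 5:4 canvas is height-limited in 5172×3448, giving 4310.00 × 3448.00; scale factor 0.7662.
So the film's height is 3388.55 × 0.7662 ≈ 2596.39.

2596 px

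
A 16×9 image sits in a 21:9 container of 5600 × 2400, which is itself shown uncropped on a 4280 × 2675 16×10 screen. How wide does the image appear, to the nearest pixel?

16×9 in 5600×2400: fills the height, so the image is 4266.67 × 2400.00.
21:9 in 4280×2675: fills the width, so the intermediate becomes 4280.00 × 1834.29 — a scale of ×0.7643.
So the image's width is 4266.67 × 0.7643 ≈ 3260.95.

3261 px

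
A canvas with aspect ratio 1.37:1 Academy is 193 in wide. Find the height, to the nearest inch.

141 in

At 1.37:1 Academy, 193 / 1.370 ≈ 140.88.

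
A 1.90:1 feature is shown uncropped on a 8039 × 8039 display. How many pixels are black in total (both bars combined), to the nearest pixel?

1.90:1 (1.900) > square (1.000), so the feature fills the width.
Content height = 8039 / 1.900 ≈ 4231.0526 px.
Black = 8039 − 4231.0526 = 3807.9474 px.
That's 3807.9474 × 8039 ≈ 30612089 black pixels.

30612089 pixels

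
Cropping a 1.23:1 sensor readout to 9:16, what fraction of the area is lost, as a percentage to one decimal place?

9:16 is narrower than 1.23:1, so the crop keeps the full height and trims the width.
Fraction kept = (0.562)/(1.230) ≈ 45.73%, so 54.27% is lost.

54.3%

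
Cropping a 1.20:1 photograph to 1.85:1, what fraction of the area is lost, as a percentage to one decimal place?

35.1%

Going from 1.20:1 to 1.85:1 means cutting height while keeping width.
Area ratio = (1.200)/(1.850) = 64.86%; the remaining 35.14% is cropped out.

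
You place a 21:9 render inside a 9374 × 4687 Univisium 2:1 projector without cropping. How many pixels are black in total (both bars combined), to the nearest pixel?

6276563 pixels

21:9 is wider than Univisium 2:1, so it spans the full width.
That makes the image 4017.4286 px tall (9374 × 9/21).
Black = 4687 − 4017.4286 = 669.5714 px.
That's 669.5714 × 9374 ≈ 6276563 black pixels.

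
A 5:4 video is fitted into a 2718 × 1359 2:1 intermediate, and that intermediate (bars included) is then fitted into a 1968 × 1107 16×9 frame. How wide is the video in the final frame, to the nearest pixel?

1230 px

First fit — 5:4 into 2718×1359 spans the height: 1698.75 × 1359.00.
The 2:1 canvas is width-limited in 1968×1107, giving 1968.00 × 984.00; scale factor 0.7241.
So the video's width is 1698.75 × 0.7241 ≈ 1230.00.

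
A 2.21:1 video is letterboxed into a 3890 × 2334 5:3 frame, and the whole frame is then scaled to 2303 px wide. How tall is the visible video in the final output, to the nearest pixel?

1042 px

At 3890×2334 the video is width-limited, so height = 3890 / 2.210 ≈ 1760.18 px.
Resizing to 2303 px wide multiplies everything by 0.5920: 1760.18 → 1042.08 px.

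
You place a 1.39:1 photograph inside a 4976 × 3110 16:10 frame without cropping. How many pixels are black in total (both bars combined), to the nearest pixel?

1.39:1 is narrower than 16:10, so it spans the full height.
Content width = 3110 × 1.390 ≈ 4322.9000 px.
Leftover width: 4976 − 4322.9000 = 653.1000 px.
Bar area = 653.1000 × 3110 ≈ 2031141 px.

2031141 pixels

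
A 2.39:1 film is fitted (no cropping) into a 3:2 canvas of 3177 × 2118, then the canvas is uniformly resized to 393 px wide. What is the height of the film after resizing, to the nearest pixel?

Fitted into 3177×2118, the film spans the width; its height is 3177 / 2.390 ≈ 1329.29 px.
Resizing to 393 px wide multiplies everything by 0.1237: 1329.29 → 164.44 px.

164 px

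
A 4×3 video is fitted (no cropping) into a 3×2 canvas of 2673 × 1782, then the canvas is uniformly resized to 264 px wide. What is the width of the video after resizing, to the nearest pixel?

In the 2673×1782 frame the video fills the height: width = 1782 × 4/3 ≈ 2376.00 px.
The frame scales by 264/2673 = 0.0988; 2376.00 × 0.0988 ≈ 234.67 px.

235 px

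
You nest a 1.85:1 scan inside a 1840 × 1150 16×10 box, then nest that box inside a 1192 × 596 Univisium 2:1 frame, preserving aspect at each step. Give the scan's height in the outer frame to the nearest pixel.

515 px

Inside the 1840×1150 canvas the scan is width-limited at 1840.00 × 994.59.
The 16×10 canvas is height-limited in 1192×596, giving 953.60 × 596.00; scale factor 0.5183.
The scan scales with it: height 994.59 × 0.5183 ≈ 515.46.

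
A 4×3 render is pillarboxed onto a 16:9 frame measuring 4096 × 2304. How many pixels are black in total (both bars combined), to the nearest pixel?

Since 1.333 < 1.778, the render is height-limited.
Content width = 2304 × 4/3 ≈ 3072.0000 px.
Black = 4096 − 3072.0000 = 1024.0000 px.
That's 1024.0000 × 2304 ≈ 2359296 black pixels.

2359296 pixels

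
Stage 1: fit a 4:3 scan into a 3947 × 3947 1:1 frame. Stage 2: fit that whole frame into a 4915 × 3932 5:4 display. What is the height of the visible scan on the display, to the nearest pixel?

2949 px

First fit — 4:3 into 3947×3947 spans the width: 3947.00 × 2960.25.
1:1 in 4915×3932: fills the height, so the intermediate becomes 3932.00 × 3932.00 — a scale of ×0.9962.
The scan scales with it: height 2960.25 × 0.9962 ≈ 2949.00.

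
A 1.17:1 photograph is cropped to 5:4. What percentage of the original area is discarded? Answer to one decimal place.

5:4 is wider than 1.17:1, so the crop keeps the full width and trims the height.
(1.170)/(1.250) ≈ 0.936 of the area survives, leaving 6.40% discarded.

6.4%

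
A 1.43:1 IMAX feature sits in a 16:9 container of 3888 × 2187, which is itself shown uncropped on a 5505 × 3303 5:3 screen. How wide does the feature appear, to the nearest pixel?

4428 px

Inside the 3888×2187 canvas the feature is height-limited at 3127.41 × 2187.00.
16:9 in 5505×3303: fills the width, so the intermediate becomes 5505.00 × 3096.56 — a scale of ×1.4159.
Applying the same ×1.4159: 3127.41 → 4428.08.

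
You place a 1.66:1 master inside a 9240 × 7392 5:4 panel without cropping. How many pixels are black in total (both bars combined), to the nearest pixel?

Since 1.660 > 1.250, the master is width-limited.
The master is 9240 / 1.660 ≈ 5566.2651 px tall.
7392 − 5566.2651 = 1825.7349 px of bars.
Bar area = 1825.7349 × 9240 ≈ 16869791 px.

16869791 pixels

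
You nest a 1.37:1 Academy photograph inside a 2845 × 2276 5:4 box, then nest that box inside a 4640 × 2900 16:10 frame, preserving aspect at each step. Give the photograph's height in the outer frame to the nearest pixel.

2646 px

First fit — 1.37:1 Academy into 2845×2276 spans the width: 2845.00 × 2076.64.
Second fit — the 5:4 canvas into 4640×2900 spans the height: 3625.00 × 2900.00 (×1.2742 from 2845×2276).
So the photograph's height is 2076.64 × 1.2742 ≈ 2645.99.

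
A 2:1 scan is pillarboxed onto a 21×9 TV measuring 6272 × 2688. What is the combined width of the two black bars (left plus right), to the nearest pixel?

896 px

2:1 (2.000) < 21×9 (2.333), so the scan fills the height.
That makes the image 5376.00 px wide (2688 × 2/1).
6272 − 5376.00 = 896.00 px of bars.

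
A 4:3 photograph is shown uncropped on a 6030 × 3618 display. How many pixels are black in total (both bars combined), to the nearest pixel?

4363308 pixels

4:3 (1.333) < 5:3 (1.667), so the photograph fills the height.
The photograph is 3618 × 4/3 ≈ 4824.0000 px wide.
Black = 6030 − 4824.0000 = 1206.0000 px.
That's 1206.0000 × 3618 ≈ 4363308 black pixels.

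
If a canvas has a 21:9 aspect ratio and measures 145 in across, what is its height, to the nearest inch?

Height = 145 × 9/21 = 62.14.

62 in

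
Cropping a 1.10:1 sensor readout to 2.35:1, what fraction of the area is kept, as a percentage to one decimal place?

The width stays; only height is cut (since 2.35:1 is wider than 1.10:1).
Fraction kept = (1.100)/(2.350) ≈ 46.81%.

46.8%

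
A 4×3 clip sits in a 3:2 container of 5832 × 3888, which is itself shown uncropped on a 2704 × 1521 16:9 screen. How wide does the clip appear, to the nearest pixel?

First fit — 4×3 into 5832×3888 spans the height: 5184.00 × 3888.00.
The 3:2 canvas is height-limited in 2704×1521, giving 2281.50 × 1521.00; scale factor 0.3912.
Applying the same ×0.3912: 5184.00 → 2028.00.

2028 px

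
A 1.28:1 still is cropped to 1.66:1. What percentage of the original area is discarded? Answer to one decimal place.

1.66:1 is wider than 1.28:1, so the crop keeps the full width and trims the height.
Area ratio = (1.280)/(1.660) = 77.11%; the remaining 22.89% is cropped out.

22.9%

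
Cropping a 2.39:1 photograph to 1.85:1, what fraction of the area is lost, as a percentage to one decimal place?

22.6%

1.85:1 is narrower than 2.39:1, so the crop keeps the full height and trims the width.
Area ratio = (1.850)/(2.390) = 77.41%; the remaining 22.59% is cropped out.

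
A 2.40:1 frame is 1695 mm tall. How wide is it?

1695 × 2.400 = 4068.

4068 mm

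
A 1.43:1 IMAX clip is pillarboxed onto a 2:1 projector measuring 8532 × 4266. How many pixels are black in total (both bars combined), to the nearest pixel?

Since 1.430 < 2.000, the clip is height-limited.
Content width = 4266 × 1.430 ≈ 6100.3800 px.
Leftover width: 8532 − 6100.3800 = 2431.6200 px.
Bar area = 2431.6200 × 4266 ≈ 10373291 px.

10373291 pixels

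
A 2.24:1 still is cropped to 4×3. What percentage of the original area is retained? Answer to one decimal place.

59.5%

The height stays; only width is cut (since 4×3 is narrower than 2.24:1).
Area ratio = (1.333)/(2.240) = 59.52% retained.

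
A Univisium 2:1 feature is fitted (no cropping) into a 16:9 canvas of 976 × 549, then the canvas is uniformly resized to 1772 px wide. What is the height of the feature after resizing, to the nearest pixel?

In the 976×549 frame the feature fills the width: height = 976 × 1/2 ≈ 488.00 px.
Resizing to 1772 px wide multiplies everything by 1.8156: 488.00 → 886.00 px.

886 px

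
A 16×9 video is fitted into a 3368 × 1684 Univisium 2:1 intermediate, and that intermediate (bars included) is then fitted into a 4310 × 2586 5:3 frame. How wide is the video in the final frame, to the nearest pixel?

3831 px

First fit — 16×9 into 3368×1684 spans the height: 2993.78 × 1684.00.
The Univisium 2:1 canvas is width-limited in 4310×2586, giving 4310.00 × 2155.00; scale factor 1.2797.
The video scales with it: width 2993.78 × 1.2797 ≈ 3831.11.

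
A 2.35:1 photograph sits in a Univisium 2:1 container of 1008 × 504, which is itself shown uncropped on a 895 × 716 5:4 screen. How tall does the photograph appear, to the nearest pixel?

Inside the 1008×504 canvas the photograph is width-limited at 1008.00 × 428.94.
Second fit — the Univisium 2:1 canvas into 895×716 spans the width: 895.00 × 447.50 (×0.8879 from 1008×504).
Applying the same ×0.8879: 428.94 → 380.85.

381 px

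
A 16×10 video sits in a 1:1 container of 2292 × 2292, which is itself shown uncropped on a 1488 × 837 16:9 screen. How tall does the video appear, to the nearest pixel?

Inside the 2292×2292 canvas the video is width-limited at 2292.00 × 1432.50.
The 1:1 canvas is height-limited in 1488×837, giving 837.00 × 837.00; scale factor 0.3652.
The video scales with it: height 1432.50 × 0.3652 ≈ 523.12.

523 px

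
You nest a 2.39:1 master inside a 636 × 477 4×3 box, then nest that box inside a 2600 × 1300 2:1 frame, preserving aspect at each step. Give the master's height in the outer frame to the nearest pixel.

2.39:1 in 636×477: fills the width, so the master is 636.00 × 266.11.
The 4×3 canvas is height-limited in 2600×1300, giving 1733.33 × 1300.00; scale factor 2.7254.
So the master's height is 266.11 × 2.7254 ≈ 725.24.

725 px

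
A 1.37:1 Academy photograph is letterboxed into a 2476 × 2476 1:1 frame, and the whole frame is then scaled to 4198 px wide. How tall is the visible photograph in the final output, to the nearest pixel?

Fitted into 2476×2476, the photograph spans the width; its height is 2476 / 1.370 ≈ 1807.30 px.
The frame scales by 4198/2476 = 1.6955; 1807.30 × 1.6955 ≈ 3064.23 px.

3064 px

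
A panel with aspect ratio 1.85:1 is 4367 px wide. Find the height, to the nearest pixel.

2361 px

At 1.85:1, 4367 / 1.850 ≈ 2360.54.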